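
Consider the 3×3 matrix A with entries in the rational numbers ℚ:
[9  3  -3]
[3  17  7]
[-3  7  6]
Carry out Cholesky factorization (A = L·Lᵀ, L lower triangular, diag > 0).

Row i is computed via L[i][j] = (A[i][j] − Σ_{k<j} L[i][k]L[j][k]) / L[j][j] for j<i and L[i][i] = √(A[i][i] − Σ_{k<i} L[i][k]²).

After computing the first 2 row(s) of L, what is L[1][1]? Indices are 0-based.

Step 1: L[0][0] = √(9) = 3.
  L[1][0] = (3) / L[0][0] = 1.
Step 2: L[1][1] = √(16) = 4.

L[1][1] = 4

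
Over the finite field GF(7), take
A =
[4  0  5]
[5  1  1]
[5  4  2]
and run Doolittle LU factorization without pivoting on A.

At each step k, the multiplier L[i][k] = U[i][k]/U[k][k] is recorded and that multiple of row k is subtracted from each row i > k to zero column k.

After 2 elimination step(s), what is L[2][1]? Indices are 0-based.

L[2][1] = 4

Step 1: pivot at (0,0) is 4.
  row1 ← row1 − (3)·row0  ⇒  L[1][0]=3, U row1=(0, 1, 0)
  row2 ← row2 − (3)·row0  ⇒  L[2][0]=3, U row2=(0, 4, 1)
Step 2: pivot at (1,1) is 1.
  row2 ← row2 − (4)·row1  ⇒  L[2][1]=4, U row2=(0, 0, 1)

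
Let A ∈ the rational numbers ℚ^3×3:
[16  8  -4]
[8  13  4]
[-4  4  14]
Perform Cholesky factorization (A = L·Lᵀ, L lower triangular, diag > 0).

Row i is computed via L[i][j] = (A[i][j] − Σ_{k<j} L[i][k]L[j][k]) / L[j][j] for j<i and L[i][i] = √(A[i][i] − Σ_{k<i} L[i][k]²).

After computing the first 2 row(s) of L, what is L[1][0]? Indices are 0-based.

L[1][0] = 2

Step 1: L[0][0] = √(16) = 4.
  L[1][0] = (8) / L[0][0] = 2.
Step 2: L[1][1] = √(9) = 3.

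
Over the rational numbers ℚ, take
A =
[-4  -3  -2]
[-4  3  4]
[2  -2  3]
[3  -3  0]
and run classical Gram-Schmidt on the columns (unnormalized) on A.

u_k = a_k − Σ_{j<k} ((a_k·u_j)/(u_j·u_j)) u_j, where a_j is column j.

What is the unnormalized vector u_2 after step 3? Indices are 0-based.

u_2 = (-267/613, 1869/613, 2259/613, 630/613)

Step 1: u_0 = a_0 = (-4, -4, 2, 3).
Step 2: u_1 = a_1 − (-13/45)·u_0 = (-187/45, 83/45, -64/45, -32/15).
Step 3: u_2 = a_2 − (-2/45)·u_0 − (257/613)·u_1 = (-267/613, 1869/613, 2259/613, 630/613).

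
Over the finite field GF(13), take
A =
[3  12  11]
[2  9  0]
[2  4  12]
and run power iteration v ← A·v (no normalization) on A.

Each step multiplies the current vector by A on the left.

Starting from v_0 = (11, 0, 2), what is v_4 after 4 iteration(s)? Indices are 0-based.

v_0 = (11, 0, 2).
v_1 = A·v_0 = (3, 9, 7).
v_2 = A·v_1 = (12, 9, 9).
v_3 = A·v_2 = (9, 1, 12).
v_4 = A·v_3 = (2, 1, 10).

v_4 = (2, 1, 10)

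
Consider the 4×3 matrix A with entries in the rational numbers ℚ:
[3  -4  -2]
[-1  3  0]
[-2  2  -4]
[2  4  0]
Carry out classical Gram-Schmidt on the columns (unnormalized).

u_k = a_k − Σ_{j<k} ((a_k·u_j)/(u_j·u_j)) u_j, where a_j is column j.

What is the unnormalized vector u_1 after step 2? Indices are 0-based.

Step 1: u_0 = a_0 = (3, -1, -2, 2).
Step 2: u_1 = a_1 − (-11/18)·u_0 = (-13/6, 43/18, 7/9, 47/9).

u_1 = (-13/6, 43/18, 7/9, 47/9)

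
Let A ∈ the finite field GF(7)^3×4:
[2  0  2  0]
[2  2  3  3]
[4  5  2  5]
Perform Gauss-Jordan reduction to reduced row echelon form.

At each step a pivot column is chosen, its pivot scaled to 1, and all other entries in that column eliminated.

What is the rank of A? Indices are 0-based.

rank = 3

step 1: normalize row 0 (÷2) = (1, 0, 1, 0)
  row 1: subtract 2×row0 = (0, 2, 1, 3)
  row 2: subtract 4×row0 = (0, 5, 5, 5)
step 2: normalize row 1 (÷2) = (0, 1, 4, 5)
  row 2: subtract 5×row1 = (0, 0, 6, 1)
step 3: normalize row 2 (÷6) = (0, 0, 1, 6)
  row 0: subtract 1×row2 = (1, 0, 0, 1)
  row 1: subtract 4×row2 = (0, 1, 0, 2)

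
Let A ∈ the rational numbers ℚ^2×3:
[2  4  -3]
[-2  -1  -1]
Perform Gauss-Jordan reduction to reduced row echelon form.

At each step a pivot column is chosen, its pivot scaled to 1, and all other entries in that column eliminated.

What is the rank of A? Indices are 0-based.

rank = 2

step 1: normalize row 0 (÷2) = (1, 2, -3/2)
  row 1: subtract -2×row0 = (0, 3, -4)
step 2: normalize row 1 (÷3) = (0, 1, -4/3)
  row 0: subtract 2×row1 = (1, 0, 7/6)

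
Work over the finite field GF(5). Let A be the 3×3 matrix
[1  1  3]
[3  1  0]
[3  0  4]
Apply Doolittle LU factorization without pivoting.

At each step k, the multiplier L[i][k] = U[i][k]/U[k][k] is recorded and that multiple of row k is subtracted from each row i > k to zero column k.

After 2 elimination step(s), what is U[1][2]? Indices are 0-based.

[col 0] pivot 1
  R1 -= 3*R0 → (0, 3, 1)  (L[1][0] := 3)
  R2 -= 3*R0 → (0, 2, 0)  (L[2][0] := 3)
[col 1] pivot 3
  R2 -= 4*R1 → (0, 0, 1)  (L[2][1] := 4)

U[1][2] = 1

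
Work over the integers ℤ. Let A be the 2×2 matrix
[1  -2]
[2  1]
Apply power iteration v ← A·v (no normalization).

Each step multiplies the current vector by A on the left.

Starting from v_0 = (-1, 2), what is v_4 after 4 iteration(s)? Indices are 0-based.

v_4 = (55, 10)

v_0 = (-1, 2).
v_1 = A·v_0 = (-5, 0).
v_2 = A·v_1 = (-5, -10).
v_3 = A·v_2 = (15, -20).
v_4 = A·v_3 = (55, 10).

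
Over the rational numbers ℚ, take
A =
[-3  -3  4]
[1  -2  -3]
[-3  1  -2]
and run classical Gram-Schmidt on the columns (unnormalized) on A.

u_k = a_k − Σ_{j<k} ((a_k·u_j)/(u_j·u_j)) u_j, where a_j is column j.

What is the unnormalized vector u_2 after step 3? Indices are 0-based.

u_2 = (37/25, -444/125, -333/125)

Step 1: u_0 = a_0 = (-3, 1, -3).
Step 2: u_1 = a_1 − (4/19)·u_0 = (-45/19, -42/19, 31/19).
Step 3: u_2 = a_2 − (-9/19)·u_0 − (-58/125)·u_1 = (37/25, -444/125, -333/125).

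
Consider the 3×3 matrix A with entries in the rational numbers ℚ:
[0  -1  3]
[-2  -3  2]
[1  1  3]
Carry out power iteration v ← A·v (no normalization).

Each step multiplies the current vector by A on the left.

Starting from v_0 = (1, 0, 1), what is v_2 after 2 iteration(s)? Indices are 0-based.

v_2 = (12, 2, 15)

v_0 = (1, 0, 1).
v_1 = A·v_0 = (3, 0, 4).
v_2 = A·v_1 = (12, 2, 15).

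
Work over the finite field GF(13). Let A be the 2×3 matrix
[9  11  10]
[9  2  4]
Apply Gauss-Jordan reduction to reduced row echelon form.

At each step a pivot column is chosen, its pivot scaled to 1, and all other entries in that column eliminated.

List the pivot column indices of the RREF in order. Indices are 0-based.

pivot(0,0)=9: scale R0 → (1, 7, 4)
  clear (1,0): R1 −= (9)R0 → (0, 4, 7)
pivot(1,1)=4: scale R1 → (0, 1, 5)
  clear (0,1): R0 −= (7)R1 → (1, 0, 8)

pivot columns: 0, 1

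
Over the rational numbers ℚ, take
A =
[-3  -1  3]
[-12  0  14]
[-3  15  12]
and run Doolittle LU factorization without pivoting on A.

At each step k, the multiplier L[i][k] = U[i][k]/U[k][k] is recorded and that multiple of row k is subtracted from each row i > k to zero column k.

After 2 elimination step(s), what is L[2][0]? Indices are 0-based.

L[2][0] = 1

Step 1: pivot at (0,0) is -3.
  row1 ← row1 − (4)·row0  ⇒  L[1][0]=4, U row1=(0, 4, 2)
  row2 ← row2 − (1)·row0  ⇒  L[2][0]=1, U row2=(0, 16, 9)
Step 2: pivot at (1,1) is 4.
  row2 ← row2 − (4)·row1  ⇒  L[2][1]=4, U row2=(0, 0, 1)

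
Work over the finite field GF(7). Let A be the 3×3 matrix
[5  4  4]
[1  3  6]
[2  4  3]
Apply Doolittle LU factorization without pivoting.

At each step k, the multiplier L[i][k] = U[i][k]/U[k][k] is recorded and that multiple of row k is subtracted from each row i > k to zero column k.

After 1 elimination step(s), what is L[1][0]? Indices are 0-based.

L[1][0] = 3

[col 0] pivot 5
  R1 -= 3*R0 → (0, 5, 1)  (L[1][0] := 3)
  R2 -= 6*R0 → (0, 1, 0)  (L[2][0] := 6)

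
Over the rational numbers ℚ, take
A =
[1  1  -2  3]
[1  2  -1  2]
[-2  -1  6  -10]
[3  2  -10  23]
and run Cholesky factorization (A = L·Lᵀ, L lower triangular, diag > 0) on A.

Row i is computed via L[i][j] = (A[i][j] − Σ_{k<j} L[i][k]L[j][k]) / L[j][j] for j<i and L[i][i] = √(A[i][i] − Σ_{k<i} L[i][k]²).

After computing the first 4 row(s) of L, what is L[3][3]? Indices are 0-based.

L[3][3] = 2

Step 1: L[0][0] = √(1) = 1.
  L[1][0] = (1) / L[0][0] = 1.
Step 2: L[1][1] = √(1) = 1.
  L[2][0] = (-2) / L[0][0] = -2.
  L[2][1] = (1) / L[1][1] = 1.
Step 3: L[2][2] = √(1) = 1.
  L[3][0] = (3) / L[0][0] = 3.
  L[3][1] = (-1) / L[1][1] = -1.
  L[3][2] = (-3) / L[2][2] = -3.
Step 4: L[3][3] = √(4) = 2.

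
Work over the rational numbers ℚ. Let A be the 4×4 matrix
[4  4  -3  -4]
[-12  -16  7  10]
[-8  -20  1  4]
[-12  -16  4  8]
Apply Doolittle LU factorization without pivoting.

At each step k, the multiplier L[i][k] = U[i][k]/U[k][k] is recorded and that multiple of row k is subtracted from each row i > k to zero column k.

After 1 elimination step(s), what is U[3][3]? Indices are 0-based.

U[3][3] = -4

k=0: U[0][0]=4
  eliminate (1,0): mult=-3, new row 1: (0, -4, -2, -2); set L[1][0]=-3
  eliminate (2,0): mult=-2, new row 2: (0, -12, -5, -4); set L[2][0]=-2
  eliminate (3,0): mult=-3, new row 3: (0, -4, -5, -4); set L[3][0]=-3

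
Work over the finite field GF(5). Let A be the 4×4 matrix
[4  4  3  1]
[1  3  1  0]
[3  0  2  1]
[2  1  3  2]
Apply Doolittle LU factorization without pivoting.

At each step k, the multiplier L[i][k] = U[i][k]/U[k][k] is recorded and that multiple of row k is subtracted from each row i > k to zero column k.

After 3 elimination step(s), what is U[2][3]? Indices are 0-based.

k=0: U[0][0]=4
  eliminate (1,0): mult=4, new row 1: (0, 2, 4, 1); set L[1][0]=4
  eliminate (2,0): mult=2, new row 2: (0, 2, 1, 4); set L[2][0]=2
  eliminate (3,0): mult=3, new row 3: (0, 4, 4, 4); set L[3][0]=3
k=1: U[1][1]=2
  eliminate (2,1): mult=1, new row 2: (0, 0, 2, 3); set L[2][1]=1
  eliminate (3,1): mult=2, new row 3: (0, 0, 1, 2); set L[3][1]=2
k=2: U[2][2]=2
  eliminate (3,2): mult=3, new row 3: (0, 0, 0, 3); set L[3][2]=3

U[2][3] = 3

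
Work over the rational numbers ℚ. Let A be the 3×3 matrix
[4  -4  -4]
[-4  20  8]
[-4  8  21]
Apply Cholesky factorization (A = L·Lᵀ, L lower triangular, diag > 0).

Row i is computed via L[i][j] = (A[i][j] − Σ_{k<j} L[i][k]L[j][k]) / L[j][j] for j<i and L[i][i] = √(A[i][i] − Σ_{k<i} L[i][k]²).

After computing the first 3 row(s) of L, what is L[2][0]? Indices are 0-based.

L[2][0] = -2

Step 1: L[0][0] = √(4) = 2.
  L[1][0] = (-4) / L[0][0] = -2.
Step 2: L[1][1] = √(16) = 4.
  L[2][0] = (-4) / L[0][0] = -2.
  L[2][1] = (4) / L[1][1] = 1.
Step 3: L[2][2] = √(16) = 4.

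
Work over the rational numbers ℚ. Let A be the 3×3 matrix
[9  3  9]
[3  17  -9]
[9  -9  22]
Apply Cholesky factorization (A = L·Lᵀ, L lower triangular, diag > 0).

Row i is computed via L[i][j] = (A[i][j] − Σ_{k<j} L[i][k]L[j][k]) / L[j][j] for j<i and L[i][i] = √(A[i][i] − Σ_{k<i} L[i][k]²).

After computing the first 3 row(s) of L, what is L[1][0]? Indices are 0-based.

L[1][0] = 1

Step 1: L[0][0] = √(9) = 3.
  L[1][0] = (3) / L[0][0] = 1.
Step 2: L[1][1] = √(16) = 4.
  L[2][0] = (9) / L[0][0] = 3.
  L[2][1] = (-12) / L[1][1] = -3.
Step 3: L[2][2] = √(4) = 2.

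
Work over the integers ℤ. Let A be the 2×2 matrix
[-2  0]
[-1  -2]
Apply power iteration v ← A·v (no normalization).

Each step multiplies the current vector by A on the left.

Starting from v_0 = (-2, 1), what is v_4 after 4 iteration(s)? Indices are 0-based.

v_4 = (-32, -48)

v_0 = (-2, 1).
v_1 = A·v_0 = (4, 0).
v_2 = A·v_1 = (-8, -4).
v_3 = A·v_2 = (16, 16).
v_4 = A·v_3 = (-32, -48).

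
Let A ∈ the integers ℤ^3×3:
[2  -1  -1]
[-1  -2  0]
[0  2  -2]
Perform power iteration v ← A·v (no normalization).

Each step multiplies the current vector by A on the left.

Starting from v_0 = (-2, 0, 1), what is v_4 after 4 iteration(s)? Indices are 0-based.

v_4 = (-52, 13, 44)

v_0 = (-2, 0, 1).
v_1 = A·v_0 = (-5, 2, -2).
v_2 = A·v_1 = (-10, 1, 8).
v_3 = A·v_2 = (-29, 8, -14).
v_4 = A·v_3 = (-52, 13, 44).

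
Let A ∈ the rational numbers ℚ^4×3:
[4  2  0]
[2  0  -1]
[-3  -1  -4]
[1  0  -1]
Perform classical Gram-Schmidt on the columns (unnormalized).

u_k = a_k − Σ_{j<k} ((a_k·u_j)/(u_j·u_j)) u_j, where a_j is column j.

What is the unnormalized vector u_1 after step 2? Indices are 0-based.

Step 1: u_0 = a_0 = (4, 2, -3, 1).
Step 2: u_1 = a_1 − (11/30)·u_0 = (8/15, -11/15, 1/10, -11/30).

u_1 = (8/15, -11/15, 1/10, -11/30)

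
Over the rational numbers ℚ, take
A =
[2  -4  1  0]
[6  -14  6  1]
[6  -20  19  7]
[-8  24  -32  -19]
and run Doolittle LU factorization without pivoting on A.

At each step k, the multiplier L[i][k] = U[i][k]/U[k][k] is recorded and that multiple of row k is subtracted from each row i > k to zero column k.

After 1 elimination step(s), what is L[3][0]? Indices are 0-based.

Step 1: pivot at (0,0) is 2.
  row1 ← row1 − (3)·row0  ⇒  L[1][0]=3, U row1=(0, -2, 3, 1)
  row2 ← row2 − (3)·row0  ⇒  L[2][0]=3, U row2=(0, -8, 16, 7)
  row3 ← row3 − (-4)·row0  ⇒  L[3][0]=-4, U row3=(0, 8, -28, -19)

L[3][0] = -4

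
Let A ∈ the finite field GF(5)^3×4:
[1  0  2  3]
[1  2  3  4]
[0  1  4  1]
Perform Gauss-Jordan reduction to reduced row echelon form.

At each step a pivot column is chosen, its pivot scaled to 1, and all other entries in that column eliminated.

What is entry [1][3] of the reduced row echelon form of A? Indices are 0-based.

pivot(0,0)=1: scale R0 → (1, 0, 2, 3)
  clear (1,0): R1 −= (1)R0 → (0, 2, 1, 1)
pivot(1,1)=2: scale R1 → (0, 1, 3, 3)
  clear (2,1): R2 −= (1)R1 → (0, 0, 1, 3)
pivot(2,2)=1: scale R2 → (0, 0, 1, 3)
  clear (0,2): R0 −= (2)R2 → (1, 0, 0, 2)
  clear (1,2): R1 −= (3)R2 → (0, 1, 0, 4)

M[1][3] = 4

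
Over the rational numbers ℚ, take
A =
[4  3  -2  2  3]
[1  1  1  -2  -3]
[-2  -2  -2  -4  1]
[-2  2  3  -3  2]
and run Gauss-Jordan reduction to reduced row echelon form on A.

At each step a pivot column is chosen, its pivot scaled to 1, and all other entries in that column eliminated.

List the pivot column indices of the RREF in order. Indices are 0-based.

pivot(0,0)=4: scale R0 → (1, 3/4, -1/2, 1/2, 3/4)
  clear (1,0): R1 −= (1)R0 → (0, 1/4, 3/2, -5/2, -15/4)
  clear (2,0): R2 −= (-2)R0 → (0, -1/2, -3, -3, 5/2)
  clear (3,0): R3 −= (-2)R0 → (0, 7/2, 2, -2, 7/2)
pivot(1,1)=1/4: scale R1 → (0, 1, 6, -10, -15)
  clear (0,1): R0 −= (3/4)R1 → (1, 0, -5, 8, 12)
  clear (2,1): R2 −= (-1/2)R1 → (0, 0, 0, -8, -5)
  clear (3,1): R3 −= (7/2)R1 → (0, 0, -19, 33, 56)
pivot(2,2): swap R2↔R3
pivot(2,2)=-19: scale R2 → (0, 0, 1, -33/19, -56/19)
  clear (0,2): R0 −= (-5)R2 → (1, 0, 0, -13/19, -52/19)
  clear (1,2): R1 −= (6)R2 → (0, 1, 0, 8/19, 51/19)
pivot(3,3)=-8: scale R3 → (0, 0, 0, 1, 5/8)
  clear (0,3): R0 −= (-13/19)R3 → (1, 0, 0, 0, -351/152)
  clear (1,3): R1 −= (8/19)R3 → (0, 1, 0, 0, 46/19)
  clear (2,3): R2 −= (-33/19)R3 → (0, 0, 1, 0, -283/152)

pivot columns: 0, 1, 2, 3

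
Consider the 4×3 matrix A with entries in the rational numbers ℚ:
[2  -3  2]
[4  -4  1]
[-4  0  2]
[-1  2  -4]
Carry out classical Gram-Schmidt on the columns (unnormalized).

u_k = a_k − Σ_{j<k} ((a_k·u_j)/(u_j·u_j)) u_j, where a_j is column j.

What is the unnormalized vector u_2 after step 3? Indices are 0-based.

Step 1: u_0 = a_0 = (2, 4, -4, -1).
Step 2: u_1 = a_1 − (-24/37)·u_0 = (-63/37, -52/37, -96/37, 50/37).
Step 3: u_2 = a_2 − (4/37)·u_0 − (-570/497)·u_1 = (-12/71, -519/497, -270/497, -1164/497).

u_2 = (-12/71, -519/497, -270/497, -1164/497)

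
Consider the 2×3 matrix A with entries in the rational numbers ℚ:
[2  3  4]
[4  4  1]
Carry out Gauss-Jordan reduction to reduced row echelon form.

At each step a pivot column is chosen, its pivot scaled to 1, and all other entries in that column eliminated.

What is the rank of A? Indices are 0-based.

step 1: normalize row 0 (÷2) = (1, 3/2, 2)
  row 1: subtract 4×row0 = (0, -2, -7)
step 2: normalize row 1 (÷-2) = (0, 1, 7/2)
  row 0: subtract 3/2×row1 = (1, 0, -13/4)

rank = 2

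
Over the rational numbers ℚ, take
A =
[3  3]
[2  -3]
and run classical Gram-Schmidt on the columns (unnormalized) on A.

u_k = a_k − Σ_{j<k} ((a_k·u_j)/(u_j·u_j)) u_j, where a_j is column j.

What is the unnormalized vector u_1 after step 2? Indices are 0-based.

Step 1: u_0 = a_0 = (3, 2).
Step 2: u_1 = a_1 − (3/13)·u_0 = (30/13, -45/13).

u_1 = (30/13, -45/13)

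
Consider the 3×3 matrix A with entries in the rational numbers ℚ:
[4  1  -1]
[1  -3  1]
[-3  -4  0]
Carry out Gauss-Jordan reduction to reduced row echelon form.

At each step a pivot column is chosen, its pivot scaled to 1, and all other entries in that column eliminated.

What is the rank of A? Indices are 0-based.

step 1: normalize row 0 (÷4) = (1, 1/4, -1/4)
  row 1: subtract 1×row0 = (0, -13/4, 5/4)
  row 2: subtract -3×row0 = (0, -13/4, -3/4)
step 2: normalize row 1 (÷-13/4) = (0, 1, -5/13)
  row 0: subtract 1/4×row1 = (1, 0, -2/13)
  row 2: subtract -13/4×row1 = (0, 0, -2)
step 3: normalize row 2 (÷-2) = (0, 0, 1)
  row 0: subtract -2/13×row2 = (1, 0, 0)
  row 1: subtract -5/13×row2 = (0, 1, 0)

rank = 3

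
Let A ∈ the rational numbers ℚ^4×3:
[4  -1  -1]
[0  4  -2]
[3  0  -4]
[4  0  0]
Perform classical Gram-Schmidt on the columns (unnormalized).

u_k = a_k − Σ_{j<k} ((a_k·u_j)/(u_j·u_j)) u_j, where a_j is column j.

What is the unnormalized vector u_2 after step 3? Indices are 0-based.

Step 1: u_0 = a_0 = (4, 0, 3, 4).
Step 2: u_1 = a_1 − (-4/41)·u_0 = (-25/41, 4, 12/41, 16/41).
Step 3: u_2 = a_2 − (-16/41)·u_0 − (-117/227)·u_1 = (56/227, 14/227, -608/227, 400/227).

u_2 = (56/227, 14/227, -608/227, 400/227)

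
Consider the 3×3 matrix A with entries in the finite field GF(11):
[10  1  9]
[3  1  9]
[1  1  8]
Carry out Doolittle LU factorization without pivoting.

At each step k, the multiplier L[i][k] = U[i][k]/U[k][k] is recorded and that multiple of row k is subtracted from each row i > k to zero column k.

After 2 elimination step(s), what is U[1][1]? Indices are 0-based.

[col 0] pivot 10
  R1 -= 8*R0 → (0, 4, 3)  (L[1][0] := 8)
  R2 -= 10*R0 → (0, 2, 6)  (L[2][0] := 10)
[col 1] pivot 4
  R2 -= 6*R1 → (0, 0, 10)  (L[2][1] := 6)

U[1][1] = 4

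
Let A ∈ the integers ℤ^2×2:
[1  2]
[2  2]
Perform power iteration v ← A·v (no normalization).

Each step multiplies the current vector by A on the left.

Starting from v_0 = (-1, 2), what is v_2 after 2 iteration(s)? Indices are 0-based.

v_0 = (-1, 2).
v_1 = A·v_0 = (3, 2).
v_2 = A·v_1 = (7, 10).

v_2 = (7, 10)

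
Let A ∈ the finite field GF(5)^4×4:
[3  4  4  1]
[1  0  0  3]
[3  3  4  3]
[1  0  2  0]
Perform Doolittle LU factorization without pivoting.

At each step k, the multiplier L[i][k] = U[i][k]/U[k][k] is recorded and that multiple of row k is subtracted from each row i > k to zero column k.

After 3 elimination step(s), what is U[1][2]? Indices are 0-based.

[col 0] pivot 3
  R1 -= 2*R0 → (0, 2, 2, 1)  (L[1][0] := 2)
  R2 -= 1*R0 → (0, 4, 0, 2)  (L[2][0] := 1)
  R3 -= 2*R0 → (0, 2, 4, 3)  (L[3][0] := 2)
[col 1] pivot 2
  R2 -= 2*R1 → (0, 0, 1, 0)  (L[2][1] := 2)
  R3 -= 1*R1 → (0, 0, 2, 2)  (L[3][1] := 1)
[col 2] pivot 1
  R3 -= 2*R2 → (0, 0, 0, 2)  (L[3][2] := 2)

U[1][2] = 2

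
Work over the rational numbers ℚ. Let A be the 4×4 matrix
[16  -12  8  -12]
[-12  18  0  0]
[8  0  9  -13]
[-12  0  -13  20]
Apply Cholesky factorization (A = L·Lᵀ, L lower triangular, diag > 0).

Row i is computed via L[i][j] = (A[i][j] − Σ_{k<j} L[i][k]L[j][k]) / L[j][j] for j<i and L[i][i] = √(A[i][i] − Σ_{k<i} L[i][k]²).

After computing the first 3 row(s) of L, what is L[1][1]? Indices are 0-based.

L[1][1] = 3

Step 1: L[0][0] = √(16) = 4.
  L[1][0] = (-12) / L[0][0] = -3.
Step 2: L[1][1] = √(9) = 3.
  L[2][0] = (8) / L[0][0] = 2.
  L[2][1] = (6) / L[1][1] = 2.
Step 3: L[2][2] = √(1) = 1.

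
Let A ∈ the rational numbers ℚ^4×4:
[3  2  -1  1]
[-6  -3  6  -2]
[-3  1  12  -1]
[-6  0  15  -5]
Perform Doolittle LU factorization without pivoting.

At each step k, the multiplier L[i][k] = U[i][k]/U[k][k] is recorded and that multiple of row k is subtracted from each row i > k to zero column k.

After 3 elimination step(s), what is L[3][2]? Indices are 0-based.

L[3][2] = 3

k=0: U[0][0]=3
  eliminate (1,0): mult=-2, new row 1: (0, 1, 4, 0); set L[1][0]=-2
  eliminate (2,0): mult=-1, new row 2: (0, 3, 11, 0); set L[2][0]=-1
  eliminate (3,0): mult=-2, new row 3: (0, 4, 13, -3); set L[3][0]=-2
k=1: U[1][1]=1
  eliminate (2,1): mult=3, new row 2: (0, 0, -1, 0); set L[2][1]=3
  eliminate (3,1): mult=4, new row 3: (0, 0, -3, -3); set L[3][1]=4
k=2: U[2][2]=-1
  eliminate (3,2): mult=3, new row 3: (0, 0, 0, -3); set L[3][2]=3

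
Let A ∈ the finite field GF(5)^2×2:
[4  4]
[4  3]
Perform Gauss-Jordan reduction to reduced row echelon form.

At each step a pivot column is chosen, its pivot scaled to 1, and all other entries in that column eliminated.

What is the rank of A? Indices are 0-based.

[1] R0 /= 4  ⇒  (1, 1)
     R1 -= 4·R0  ⇒  (0, 4)
[2] R1 /= 4  ⇒  (0, 1)
     R0 -= 1·R1  ⇒  (1, 0)

rank = 2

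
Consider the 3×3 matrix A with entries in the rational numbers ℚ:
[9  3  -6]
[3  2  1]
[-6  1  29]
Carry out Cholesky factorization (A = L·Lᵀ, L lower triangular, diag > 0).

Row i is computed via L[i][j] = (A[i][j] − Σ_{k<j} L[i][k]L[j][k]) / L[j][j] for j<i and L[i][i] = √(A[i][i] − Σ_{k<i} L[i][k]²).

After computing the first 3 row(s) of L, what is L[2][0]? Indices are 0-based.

Step 1: L[0][0] = √(9) = 3.
  L[1][0] = (3) / L[0][0] = 1.
Step 2: L[1][1] = √(1) = 1.
  L[2][0] = (-6) / L[0][0] = -2.
  L[2][1] = (3) / L[1][1] = 3.
Step 3: L[2][2] = √(16) = 4.

L[2][0] = -2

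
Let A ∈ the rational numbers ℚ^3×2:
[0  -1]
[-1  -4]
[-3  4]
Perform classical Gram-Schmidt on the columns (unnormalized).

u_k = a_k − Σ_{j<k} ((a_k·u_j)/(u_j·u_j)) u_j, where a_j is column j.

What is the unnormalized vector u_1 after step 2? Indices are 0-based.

u_1 = (-1, -24/5, 8/5)

Step 1: u_0 = a_0 = (0, -1, -3).
Step 2: u_1 = a_1 − (-4/5)·u_0 = (-1, -24/5, 8/5).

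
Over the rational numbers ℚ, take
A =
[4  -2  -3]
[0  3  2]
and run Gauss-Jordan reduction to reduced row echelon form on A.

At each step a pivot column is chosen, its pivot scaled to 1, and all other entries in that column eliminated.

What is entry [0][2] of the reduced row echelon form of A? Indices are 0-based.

step 1: normalize row 0 (÷4) = (1, -1/2, -3/4)
step 2: normalize row 1 (÷3) = (0, 1, 2/3)
  row 0: subtract -1/2×row1 = (1, 0, -5/12)

M[0][2] = -5/12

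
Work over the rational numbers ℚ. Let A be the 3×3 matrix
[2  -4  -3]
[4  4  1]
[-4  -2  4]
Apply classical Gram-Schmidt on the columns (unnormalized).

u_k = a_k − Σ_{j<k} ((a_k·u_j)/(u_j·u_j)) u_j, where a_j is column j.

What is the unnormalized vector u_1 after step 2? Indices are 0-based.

u_1 = (-44/9, 20/9, -2/9)

Step 1: u_0 = a_0 = (2, 4, -4).
Step 2: u_1 = a_1 − (4/9)·u_0 = (-44/9, 20/9, -2/9).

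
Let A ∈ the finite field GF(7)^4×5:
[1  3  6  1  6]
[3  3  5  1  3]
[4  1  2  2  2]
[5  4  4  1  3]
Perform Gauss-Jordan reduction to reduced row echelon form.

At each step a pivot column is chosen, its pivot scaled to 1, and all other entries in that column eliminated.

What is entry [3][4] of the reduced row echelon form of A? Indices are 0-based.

M[3][4] = 0

step 1: normalize row 0 (÷1) = (1, 3, 6, 1, 6)
  row 1: subtract 3×row0 = (0, 1, 1, 5, 6)
  row 2: subtract 4×row0 = (0, 3, 6, 5, 6)
  row 3: subtract 5×row0 = (0, 3, 2, 3, 1)
step 2: normalize row 1 (÷1) = (0, 1, 1, 5, 6)
  row 0: subtract 3×row1 = (1, 0, 3, 0, 2)
  row 2: subtract 3×row1 = (0, 0, 3, 4, 2)
  row 3: subtract 3×row1 = (0, 0, 6, 2, 4)
step 3: normalize row 2 (÷3) = (0, 0, 1, 6, 3)
  row 0: subtract 3×row2 = (1, 0, 0, 3, 0)
  row 1: subtract 1×row2 = (0, 1, 0, 6, 3)
  row 3: subtract 6×row2 = (0, 0, 0, 1, 0)
step 4: normalize row 3 (÷1) = (0, 0, 0, 1, 0)
  row 0: subtract 3×row3 = (1, 0, 0, 0, 0)
  row 1: subtract 6×row3 = (0, 1, 0, 0, 3)
  row 2: subtract 6×row3 = (0, 0, 1, 0, 3)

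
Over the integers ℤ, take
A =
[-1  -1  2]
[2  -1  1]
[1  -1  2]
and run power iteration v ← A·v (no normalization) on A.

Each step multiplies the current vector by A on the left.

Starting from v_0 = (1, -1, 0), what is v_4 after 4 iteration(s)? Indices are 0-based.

v_0 = (1, -1, 0).
v_1 = A·v_0 = (0, 3, 2).
v_2 = A·v_1 = (1, -1, 1).
v_3 = A·v_2 = (2, 4, 4).
v_4 = A·v_3 = (2, 4, 6).

v_4 = (2, 4, 6)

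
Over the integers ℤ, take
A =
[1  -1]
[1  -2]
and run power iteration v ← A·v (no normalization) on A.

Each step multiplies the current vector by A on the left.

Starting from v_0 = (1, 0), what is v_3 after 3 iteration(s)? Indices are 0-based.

v_3 = (1, 2)

v_0 = (1, 0).
v_1 = A·v_0 = (1, 1).
v_2 = A·v_1 = (0, -1).
v_3 = A·v_2 = (1, 2).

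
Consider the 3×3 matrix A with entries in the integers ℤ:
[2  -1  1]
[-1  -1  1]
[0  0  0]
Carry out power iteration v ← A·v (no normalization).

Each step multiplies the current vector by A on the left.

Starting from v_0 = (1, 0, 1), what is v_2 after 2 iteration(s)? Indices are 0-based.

v_2 = (6, -3, 0)

v_0 = (1, 0, 1).
v_1 = A·v_0 = (3, 0, 0).
v_2 = A·v_1 = (6, -3, 0).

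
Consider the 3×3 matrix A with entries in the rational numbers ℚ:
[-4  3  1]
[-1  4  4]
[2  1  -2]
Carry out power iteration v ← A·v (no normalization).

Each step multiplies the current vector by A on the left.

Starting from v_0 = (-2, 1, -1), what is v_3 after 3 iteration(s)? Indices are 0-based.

v_0 = (-2, 1, -1).
v_1 = A·v_0 = (10, 2, -1).
v_2 = A·v_1 = (-35, -6, 24).
v_3 = A·v_2 = (146, 107, -124).

v_3 = (146, 107, -124)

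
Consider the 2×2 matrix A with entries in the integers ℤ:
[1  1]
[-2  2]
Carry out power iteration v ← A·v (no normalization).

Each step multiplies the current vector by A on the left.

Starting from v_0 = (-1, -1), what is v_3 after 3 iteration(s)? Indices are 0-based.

v_3 = (2, 12)

v_0 = (-1, -1).
v_1 = A·v_0 = (-2, 0).
v_2 = A·v_1 = (-2, 4).
v_3 = A·v_2 = (2, 12).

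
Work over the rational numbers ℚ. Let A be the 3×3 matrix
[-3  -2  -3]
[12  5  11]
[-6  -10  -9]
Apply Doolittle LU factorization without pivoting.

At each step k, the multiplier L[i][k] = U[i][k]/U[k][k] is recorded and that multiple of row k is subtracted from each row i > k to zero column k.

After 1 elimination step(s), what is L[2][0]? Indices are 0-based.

L[2][0] = 2

k=0: U[0][0]=-3
  eliminate (1,0): mult=-4, new row 1: (0, -3, -1); set L[1][0]=-4
  eliminate (2,0): mult=2, new row 2: (0, -6, -3); set L[2][0]=2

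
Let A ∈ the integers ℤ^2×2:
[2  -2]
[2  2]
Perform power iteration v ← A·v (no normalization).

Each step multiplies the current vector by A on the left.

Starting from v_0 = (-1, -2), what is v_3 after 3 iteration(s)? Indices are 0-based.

v_3 = (48, 16)

v_0 = (-1, -2).
v_1 = A·v_0 = (2, -6).
v_2 = A·v_1 = (16, -8).
v_3 = A·v_2 = (48, 16).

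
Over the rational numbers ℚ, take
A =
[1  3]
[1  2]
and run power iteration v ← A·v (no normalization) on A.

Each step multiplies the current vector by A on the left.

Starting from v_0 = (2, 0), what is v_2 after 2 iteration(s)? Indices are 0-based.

v_0 = (2, 0).
v_1 = A·v_0 = (2, 2).
v_2 = A·v_1 = (8, 6).

v_2 = (8, 6)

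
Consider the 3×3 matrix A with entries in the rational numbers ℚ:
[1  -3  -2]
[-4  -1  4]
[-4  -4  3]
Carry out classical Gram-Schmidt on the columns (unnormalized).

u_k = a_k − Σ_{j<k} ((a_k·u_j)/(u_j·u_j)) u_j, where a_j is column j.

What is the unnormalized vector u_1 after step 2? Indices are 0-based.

Step 1: u_0 = a_0 = (1, -4, -4).
Step 2: u_1 = a_1 − (17/33)·u_0 = (-116/33, 35/33, -64/33).

u_1 = (-116/33, 35/33, -64/33)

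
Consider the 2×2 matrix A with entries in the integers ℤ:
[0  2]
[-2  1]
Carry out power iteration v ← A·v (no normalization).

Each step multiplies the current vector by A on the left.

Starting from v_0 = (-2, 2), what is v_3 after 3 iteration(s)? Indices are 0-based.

v_3 = (-4, -26)

v_0 = (-2, 2).
v_1 = A·v_0 = (4, 6).
v_2 = A·v_1 = (12, -2).
v_3 = A·v_2 = (-4, -26).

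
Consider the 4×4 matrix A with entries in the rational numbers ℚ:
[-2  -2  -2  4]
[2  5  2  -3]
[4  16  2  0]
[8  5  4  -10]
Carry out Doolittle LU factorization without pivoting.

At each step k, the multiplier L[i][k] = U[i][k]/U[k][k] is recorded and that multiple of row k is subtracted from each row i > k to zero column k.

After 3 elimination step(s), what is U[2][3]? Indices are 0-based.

U[2][3] = 4

Step 1: pivot at (0,0) is -2.
  row1 ← row1 − (-1)·row0  ⇒  L[1][0]=-1, U row1=(0, 3, 0, 1)
  row2 ← row2 − (-2)·row0  ⇒  L[2][0]=-2, U row2=(0, 12, -2, 8)
  row3 ← row3 − (-4)·row0  ⇒  L[3][0]=-4, U row3=(0, -3, -4, 6)
Step 2: pivot at (1,1) is 3.
  row2 ← row2 − (4)·row1  ⇒  L[2][1]=4, U row2=(0, 0, -2, 4)
  row3 ← row3 − (-1)·row1  ⇒  L[3][1]=-1, U row3=(0, 0, -4, 7)
Step 3: pivot at (2,2) is -2.
  row3 ← row3 − (2)·row2  ⇒  L[3][2]=2, U row3=(0, 0, 0, -1)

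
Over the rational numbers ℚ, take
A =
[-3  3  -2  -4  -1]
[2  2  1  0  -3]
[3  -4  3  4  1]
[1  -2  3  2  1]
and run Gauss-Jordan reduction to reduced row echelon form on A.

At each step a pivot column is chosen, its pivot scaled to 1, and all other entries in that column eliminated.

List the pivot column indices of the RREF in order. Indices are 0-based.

pivot columns: 0, 1, 2, 3

step 1: normalize row 0 (÷-3) = (1, -1, 2/3, 4/3, 1/3)
  row 1: subtract 2×row0 = (0, 4, -1/3, -8/3, -11/3)
  row 2: subtract 3×row0 = (0, -1, 1, 0, 0)
  row 3: subtract 1×row0 = (0, -1, 7/3, 2/3, 2/3)
step 2: normalize row 1 (÷4) = (0, 1, -1/12, -2/3, -11/12)
  row 0: subtract -1×row1 = (1, 0, 7/12, 2/3, -7/12)
  row 2: subtract -1×row1 = (0, 0, 11/12, -2/3, -11/12)
  row 3: subtract -1×row1 = (0, 0, 9/4, 0, -1/4)
step 3: normalize row 2 (÷11/12) = (0, 0, 1, -8/11, -1)
  row 0: subtract 7/12×row2 = (1, 0, 0, 12/11, 0)
  row 1: subtract -1/12×row2 = (0, 1, 0, -8/11, -1)
  row 3: subtract 9/4×row2 = (0, 0, 0, 18/11, 2)
step 4: normalize row 3 (÷18/11) = (0, 0, 0, 1, 11/9)
  row 0: subtract 12/11×row3 = (1, 0, 0, 0, -4/3)
  row 1: subtract -8/11×row3 = (0, 1, 0, 0, -1/9)
  row 2: subtract -8/11×row3 = (0, 0, 1, 0, -1/9)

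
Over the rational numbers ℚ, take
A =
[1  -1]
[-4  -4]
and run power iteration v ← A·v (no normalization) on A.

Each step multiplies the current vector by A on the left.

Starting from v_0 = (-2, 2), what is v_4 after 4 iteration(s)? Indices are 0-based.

v_0 = (-2, 2).
v_1 = A·v_0 = (-4, 0).
v_2 = A·v_1 = (-4, 16).
v_3 = A·v_2 = (-20, -48).
v_4 = A·v_3 = (28, 272).

v_4 = (28, 272)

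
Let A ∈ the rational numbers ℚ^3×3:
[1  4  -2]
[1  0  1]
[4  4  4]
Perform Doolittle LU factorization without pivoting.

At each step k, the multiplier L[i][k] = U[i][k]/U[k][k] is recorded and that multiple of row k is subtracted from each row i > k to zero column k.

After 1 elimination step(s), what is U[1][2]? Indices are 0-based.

U[1][2] = 3

Step 1: pivot at (0,0) is 1.
  row1 ← row1 − (1)·row0  ⇒  L[1][0]=1, U row1=(0, -4, 3)
  row2 ← row2 − (4)·row0  ⇒  L[2][0]=4, U row2=(0, -12, 12)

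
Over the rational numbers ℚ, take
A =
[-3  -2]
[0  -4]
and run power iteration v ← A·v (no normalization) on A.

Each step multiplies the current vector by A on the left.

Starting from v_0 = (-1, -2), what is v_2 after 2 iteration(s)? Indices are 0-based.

v_0 = (-1, -2).
v_1 = A·v_0 = (7, 8).
v_2 = A·v_1 = (-37, -32).

v_2 = (-37, -32)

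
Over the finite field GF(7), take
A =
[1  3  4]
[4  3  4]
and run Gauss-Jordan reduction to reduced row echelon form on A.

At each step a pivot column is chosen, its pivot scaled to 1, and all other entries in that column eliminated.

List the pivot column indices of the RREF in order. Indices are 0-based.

[1] R0 /= 1  ⇒  (1, 3, 4)
     R1 -= 4·R0  ⇒  (0, 5, 2)
[2] R1 /= 5  ⇒  (0, 1, 6)
     R0 -= 3·R1  ⇒  (1, 0, 0)

pivot columns: 0, 1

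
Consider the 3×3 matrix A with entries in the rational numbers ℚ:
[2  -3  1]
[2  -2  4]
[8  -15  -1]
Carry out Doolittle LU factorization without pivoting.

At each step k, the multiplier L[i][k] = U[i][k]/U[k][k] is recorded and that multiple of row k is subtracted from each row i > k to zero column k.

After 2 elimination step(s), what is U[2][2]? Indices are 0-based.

[col 0] pivot 2
  R1 -= 1*R0 → (0, 1, 3)  (L[1][0] := 1)
  R2 -= 4*R0 → (0, -3, -5)  (L[2][0] := 4)
[col 1] pivot 1
  R2 -= -3*R1 → (0, 0, 4)  (L[2][1] := -3)

U[2][2] = 4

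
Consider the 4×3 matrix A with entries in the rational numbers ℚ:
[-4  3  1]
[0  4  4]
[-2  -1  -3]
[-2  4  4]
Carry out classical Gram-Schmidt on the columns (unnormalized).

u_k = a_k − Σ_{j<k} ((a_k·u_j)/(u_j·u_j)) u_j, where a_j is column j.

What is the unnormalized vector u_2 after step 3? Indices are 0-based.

Step 1: u_0 = a_0 = (-4, 0, -2, -2).
Step 2: u_1 = a_1 − (-3/4)·u_0 = (0, 4, -5/2, 5/2).
Step 3: u_2 = a_2 − (-1/4)·u_0 − (67/57)·u_1 = (0, -40/57, -32/57, 32/57).

u_2 = (0, -40/57, -32/57, 32/57)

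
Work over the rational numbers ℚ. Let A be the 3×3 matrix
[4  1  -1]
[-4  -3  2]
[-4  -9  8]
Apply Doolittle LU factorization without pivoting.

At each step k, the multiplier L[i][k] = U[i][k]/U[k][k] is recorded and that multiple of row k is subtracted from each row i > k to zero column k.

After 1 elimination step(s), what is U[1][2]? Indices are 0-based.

Step 1: pivot at (0,0) is 4.
  row1 ← row1 − (-1)·row0  ⇒  L[1][0]=-1, U row1=(0, -2, 1)
  row2 ← row2 − (-1)·row0  ⇒  L[2][0]=-1, U row2=(0, -8, 7)

U[1][2] = 1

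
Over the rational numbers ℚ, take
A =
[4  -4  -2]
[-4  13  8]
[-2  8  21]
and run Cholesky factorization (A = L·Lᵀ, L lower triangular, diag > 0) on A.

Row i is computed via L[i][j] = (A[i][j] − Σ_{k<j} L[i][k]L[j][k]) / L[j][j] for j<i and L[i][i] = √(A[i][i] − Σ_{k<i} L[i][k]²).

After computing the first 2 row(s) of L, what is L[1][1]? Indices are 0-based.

L[1][1] = 3

Step 1: L[0][0] = √(4) = 2.
  L[1][0] = (-4) / L[0][0] = -2.
Step 2: L[1][1] = √(9) = 3.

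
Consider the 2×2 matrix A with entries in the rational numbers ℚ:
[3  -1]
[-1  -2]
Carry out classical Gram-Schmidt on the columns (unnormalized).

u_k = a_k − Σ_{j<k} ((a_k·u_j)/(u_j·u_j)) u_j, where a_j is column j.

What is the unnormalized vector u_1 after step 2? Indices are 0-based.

Step 1: u_0 = a_0 = (3, -1).
Step 2: u_1 = a_1 − (-1/10)·u_0 = (-7/10, -21/10).

u_1 = (-7/10, -21/10)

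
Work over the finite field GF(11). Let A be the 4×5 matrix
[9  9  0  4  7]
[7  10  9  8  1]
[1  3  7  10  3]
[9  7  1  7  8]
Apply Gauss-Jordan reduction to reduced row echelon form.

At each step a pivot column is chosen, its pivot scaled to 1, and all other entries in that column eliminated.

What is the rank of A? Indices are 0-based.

rank = 4

step 1: normalize row 0 (÷9) = (1, 1, 0, 9, 2)
  row 1: subtract 7×row0 = (0, 3, 9, 0, 9)
  row 2: subtract 1×row0 = (0, 2, 7, 1, 1)
  row 3: subtract 9×row0 = (0, 9, 1, 3, 1)
step 2: normalize row 1 (÷3) = (0, 1, 3, 0, 3)
  row 0: subtract 1×row1 = (1, 0, 8, 9, 10)
  row 2: subtract 2×row1 = (0, 0, 1, 1, 6)
  row 3: subtract 9×row1 = (0, 0, 7, 3, 7)
step 3: normalize row 2 (÷1) = (0, 0, 1, 1, 6)
  row 0: subtract 8×row2 = (1, 0, 0, 1, 6)
  row 1: subtract 3×row2 = (0, 1, 0, 8, 7)
  row 3: subtract 7×row2 = (0, 0, 0, 7, 9)
step 4: normalize row 3 (÷7) = (0, 0, 0, 1, 6)
  row 0: subtract 1×row3 = (1, 0, 0, 0, 0)
  row 1: subtract 8×row3 = (0, 1, 0, 0, 3)
  row 2: subtract 1×row3 = (0, 0, 1, 0, 0)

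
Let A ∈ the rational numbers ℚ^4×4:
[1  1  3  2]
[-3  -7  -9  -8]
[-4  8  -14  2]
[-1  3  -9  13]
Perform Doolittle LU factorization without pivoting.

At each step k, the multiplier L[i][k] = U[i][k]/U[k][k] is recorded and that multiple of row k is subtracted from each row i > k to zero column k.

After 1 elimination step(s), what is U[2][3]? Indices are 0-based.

Step 1: pivot at (0,0) is 1.
  row1 ← row1 − (-3)·row0  ⇒  L[1][0]=-3, U row1=(0, -4, 0, -2)
  row2 ← row2 − (-4)·row0  ⇒  L[2][0]=-4, U row2=(0, 12, -2, 10)
  row3 ← row3 − (-1)·row0  ⇒  L[3][0]=-1, U row3=(0, 4, -6, 15)

U[2][3] = 10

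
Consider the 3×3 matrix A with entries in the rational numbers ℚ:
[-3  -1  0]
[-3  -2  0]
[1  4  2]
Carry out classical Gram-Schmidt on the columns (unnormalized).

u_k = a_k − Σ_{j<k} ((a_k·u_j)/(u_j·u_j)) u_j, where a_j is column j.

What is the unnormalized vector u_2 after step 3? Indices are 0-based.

u_2 = (-6/23, 33/115, 9/115)

Step 1: u_0 = a_0 = (-3, -3, 1).
Step 2: u_1 = a_1 − (13/19)·u_0 = (20/19, 1/19, 63/19).
Step 3: u_2 = a_2 − (2/19)·u_0 − (63/115)·u_1 = (-6/23, 33/115, 9/115).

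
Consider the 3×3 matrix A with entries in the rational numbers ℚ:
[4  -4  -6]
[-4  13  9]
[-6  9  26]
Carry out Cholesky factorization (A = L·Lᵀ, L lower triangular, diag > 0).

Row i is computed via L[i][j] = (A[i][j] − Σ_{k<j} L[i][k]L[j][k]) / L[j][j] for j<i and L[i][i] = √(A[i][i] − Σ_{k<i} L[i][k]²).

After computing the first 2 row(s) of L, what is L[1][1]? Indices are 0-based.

Step 1: L[0][0] = √(4) = 2.
  L[1][0] = (-4) / L[0][0] = -2.
Step 2: L[1][1] = √(9) = 3.

L[1][1] = 3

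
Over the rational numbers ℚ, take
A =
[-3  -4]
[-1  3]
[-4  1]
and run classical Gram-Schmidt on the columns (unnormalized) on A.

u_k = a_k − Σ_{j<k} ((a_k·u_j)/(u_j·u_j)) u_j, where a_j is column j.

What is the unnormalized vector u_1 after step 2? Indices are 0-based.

Step 1: u_0 = a_0 = (-3, -1, -4).
Step 2: u_1 = a_1 − (5/26)·u_0 = (-89/26, 83/26, 23/13).

u_1 = (-89/26, 83/26, 23/13)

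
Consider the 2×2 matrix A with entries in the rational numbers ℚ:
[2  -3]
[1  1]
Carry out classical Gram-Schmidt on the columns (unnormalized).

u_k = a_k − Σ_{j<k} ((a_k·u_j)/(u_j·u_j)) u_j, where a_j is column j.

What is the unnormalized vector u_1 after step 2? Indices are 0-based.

u_1 = (-1, 2)

Step 1: u_0 = a_0 = (2, 1).
Step 2: u_1 = a_1 − (-1)·u_0 = (-1, 2).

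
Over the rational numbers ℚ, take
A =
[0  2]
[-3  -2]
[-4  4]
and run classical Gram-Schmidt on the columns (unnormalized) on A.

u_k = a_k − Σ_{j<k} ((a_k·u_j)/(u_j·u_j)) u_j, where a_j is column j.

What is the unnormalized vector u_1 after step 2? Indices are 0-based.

Step 1: u_0 = a_0 = (0, -3, -4).
Step 2: u_1 = a_1 − (-2/5)·u_0 = (2, -16/5, 12/5).

u_1 = (2, -16/5, 12/5)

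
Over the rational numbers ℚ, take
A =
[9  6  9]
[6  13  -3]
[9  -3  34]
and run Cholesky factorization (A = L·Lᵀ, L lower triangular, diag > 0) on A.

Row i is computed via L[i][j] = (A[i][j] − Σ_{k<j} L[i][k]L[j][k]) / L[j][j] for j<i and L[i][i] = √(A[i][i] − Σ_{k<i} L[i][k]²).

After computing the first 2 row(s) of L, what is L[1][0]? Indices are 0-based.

Step 1: L[0][0] = √(9) = 3.
  L[1][0] = (6) / L[0][0] = 2.
Step 2: L[1][1] = √(9) = 3.

L[1][0] = 2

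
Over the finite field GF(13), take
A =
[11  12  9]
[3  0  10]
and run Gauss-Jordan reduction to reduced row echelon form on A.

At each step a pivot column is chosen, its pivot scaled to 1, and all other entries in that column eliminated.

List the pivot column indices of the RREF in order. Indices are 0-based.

pivot(0,0)=11: scale R0 → (1, 7, 2)
  clear (1,0): R1 −= (3)R0 → (0, 5, 4)
pivot(1,1)=5: scale R1 → (0, 1, 6)
  clear (0,1): R0 −= (7)R1 → (1, 0, 12)

pivot columns: 0, 1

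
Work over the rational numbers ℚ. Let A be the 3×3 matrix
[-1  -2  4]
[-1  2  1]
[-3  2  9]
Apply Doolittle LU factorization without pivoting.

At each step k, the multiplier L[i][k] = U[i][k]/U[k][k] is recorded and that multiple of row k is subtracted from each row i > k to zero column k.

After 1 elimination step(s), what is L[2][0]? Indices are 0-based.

Step 1: pivot at (0,0) is -1.
  row1 ← row1 − (1)·row0  ⇒  L[1][0]=1, U row1=(0, 4, -3)
  row2 ← row2 − (3)·row0  ⇒  L[2][0]=3, U row2=(0, 8, -3)

L[2][0] = 3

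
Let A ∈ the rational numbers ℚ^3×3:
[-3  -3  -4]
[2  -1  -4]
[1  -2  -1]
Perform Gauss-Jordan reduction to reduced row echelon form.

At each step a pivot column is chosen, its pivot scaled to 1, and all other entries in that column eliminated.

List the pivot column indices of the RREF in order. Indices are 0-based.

pivot columns: 0, 1, 2

step 1: normalize row 0 (÷-3) = (1, 1, 4/3)
  row 1: subtract 2×row0 = (0, -3, -20/3)
  row 2: subtract 1×row0 = (0, -3, -7/3)
step 2: normalize row 1 (÷-3) = (0, 1, 20/9)
  row 0: subtract 1×row1 = (1, 0, -8/9)
  row 2: subtract -3×row1 = (0, 0, 13/3)
step 3: normalize row 2 (÷13/3) = (0, 0, 1)
  row 0: subtract -8/9×row2 = (1, 0, 0)
  row 1: subtract 20/9×row2 = (0, 1, 0)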